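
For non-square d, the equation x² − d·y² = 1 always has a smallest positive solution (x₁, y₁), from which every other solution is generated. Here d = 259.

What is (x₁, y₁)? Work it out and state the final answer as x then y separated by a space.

√259 = [16; 10,1,2,3,4,3,2,1,10,32, …], period ℓ=10 (even) → k=9
i=0: a=16 ⇒ p=16, q=1
…
i=4: a=3 ⇒ p=1722, q=107
…
i=8: a=1 ⇒ p=79196, q=4921
i=9: a=10 ⇒ p=847225, q=52644
fundamental: x₁=847225, y₁=52644  (since 717790200625 − 259·2771390736 = 1)

847225 52644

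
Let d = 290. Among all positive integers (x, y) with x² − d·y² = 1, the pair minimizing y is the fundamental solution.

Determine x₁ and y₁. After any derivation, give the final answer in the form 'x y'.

[17; 34] for √290; ℓ=1 ⇒ convergent index 1
i=0: a=17 ⇒ p=17, q=1
i=1: a=34 ⇒ p=579, q=34
→ (579, 34).  Check: 579²=335241, 290·34²=335240, difference 1.

579 34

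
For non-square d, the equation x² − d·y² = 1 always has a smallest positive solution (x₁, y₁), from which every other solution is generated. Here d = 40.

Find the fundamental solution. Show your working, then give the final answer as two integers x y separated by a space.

19 3

√40 → a₀=6, period (3,12); ℓ=2 even so k=1
k=0  a_k=6  p_k/q_k = 6/1
k=1  a_k=3  p_k/q_k = 19/3
→ (19, 3).  Check: 19²=361, 40·3²=360, difference 1.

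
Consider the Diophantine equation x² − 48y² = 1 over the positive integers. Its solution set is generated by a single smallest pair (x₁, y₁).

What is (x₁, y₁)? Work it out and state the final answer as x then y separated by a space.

7 1

√48 → a₀=6, period (1,12); ℓ=2 even so k=1
i=0: a=6 ⇒ p=6, q=1
i=1: a=1 ⇒ p=7, q=1
→ (7, 1).  Check: 7²=49, 48·1²=48, difference 1.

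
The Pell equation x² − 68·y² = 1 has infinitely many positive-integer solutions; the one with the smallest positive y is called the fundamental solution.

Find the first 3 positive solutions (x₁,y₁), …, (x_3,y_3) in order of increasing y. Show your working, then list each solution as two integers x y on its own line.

33 4
2177 264
143649 17420

√68 → a₀=8, period (4,16); ℓ=2 even so k=1
step 0: (8, 1)  from 8·(1,0) + (0,1)
step 1: (33, 4)  from 4·(8,1) + (1,0)
fundamental: x₁=33, y₁=4  (since 1089 − 68·16 = 1)
(33+4√68)^2 = 2177 + 264√68
(33+4√68)^3 = 143649 + 17420√68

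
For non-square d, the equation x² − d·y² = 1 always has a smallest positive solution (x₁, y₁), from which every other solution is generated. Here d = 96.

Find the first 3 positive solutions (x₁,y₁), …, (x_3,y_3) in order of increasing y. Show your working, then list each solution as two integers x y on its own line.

49 5
4801 490
470449 48015

[9; 1,3,1,18] for √96; ℓ=4 ⇒ convergent index 3
i=0: a=9 ⇒ p=9, q=1
…
i=2: a=3 ⇒ p=39, q=4
i=3: a=1 ⇒ p=49, q=5
(x₁, y₁) = (49, 5);  49² − 96·5² = 1 ✓
k=2:  x_2 = 49·49+96·5·5 = 4801,  y_2 = 49·5+5·49 = 490
k=3:  x_3 = 49·4801+96·5·490 = 470449,  y_3 = 49·490+5·4801 = 48015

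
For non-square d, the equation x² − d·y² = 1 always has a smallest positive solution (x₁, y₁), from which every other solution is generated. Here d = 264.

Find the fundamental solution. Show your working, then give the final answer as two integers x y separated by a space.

d=264: √d = [16; 4,32] (ℓ=2, even), read p_1/q_1
k=0  a_k=16  p_k/q_k = 16/1
k=1  a_k=4  p_k/q_k = 65/4
fundamental: x₁=65, y₁=4  (since 4225 − 264·16 = 1)

65 4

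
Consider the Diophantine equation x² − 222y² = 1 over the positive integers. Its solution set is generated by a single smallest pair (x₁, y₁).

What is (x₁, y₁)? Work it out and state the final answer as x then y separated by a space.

√222 → a₀=14, period (1,8,1,28); ℓ=4 even so k=3
a_0=14:  p_0=14·1+0=14,  q_0=14·0+1=1
a_1=1:  p_1=1·14+1=15,  q_1=1·1+0=1
a_2=8:  p_2=8·15+14=134,  q_2=8·1+1=9
a_3=1:  p_3=1·134+15=149,  q_3=1·9+1=10
→ (149, 10).  Check: 149²=22201, 222·10²=22200, difference 1.

149 10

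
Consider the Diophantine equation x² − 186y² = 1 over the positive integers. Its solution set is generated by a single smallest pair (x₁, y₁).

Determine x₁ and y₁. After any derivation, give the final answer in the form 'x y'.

√186 = [13; 1,1,1,3,4,3,1,1,1,26, …], period ℓ=10 (even) → k=9
step 0: (13, 1)  from 13·(1,0) + (0,1)
step 1: (14, 1)  from 1·(13,1) + (1,0)
step 2: (27, 2)  from 1·(14,1) + (13,1)
…
step 4: (150, 11)  from 3·(41,3) + (27,2)
step 5: (641, 47)  from 4·(150,11) + (41,3)
step 6: (2073, 152)  from 3·(641,47) + (150,11)
step 7: (2714, 199)  from 1·(2073,152) + (641,47)
step 8: (4787, 351)  from 1·(2714,199) + (2073,152)
step 9: (7501, 550)  from 1·(4787,351) + (2714,199)
fundamental: x₁=7501, y₁=550  (since 56265001 − 186·302500 = 1)

7501 550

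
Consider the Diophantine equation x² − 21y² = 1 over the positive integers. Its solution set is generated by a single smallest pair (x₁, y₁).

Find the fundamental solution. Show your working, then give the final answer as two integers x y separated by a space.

√21 = [4; 1,1,2,1,1,8, …], period ℓ=6 (even) → k=5
step 0: (4, 1)  from 4·(1,0) + (0,1)
step 1: (5, 1)  from 1·(4,1) + (1,0)
…
step 4: (32, 7)  from 1·(23,5) + (9,2)
step 5: (55, 12)  from 1·(32,7) + (23,5)
fundamental: x₁=55, y₁=12  (since 3025 − 21·144 = 1)

55 12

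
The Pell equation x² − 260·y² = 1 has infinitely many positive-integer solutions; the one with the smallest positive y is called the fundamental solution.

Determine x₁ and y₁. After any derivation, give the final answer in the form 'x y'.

129 8

√260 → a₀=16, period (8,32); ℓ=2 even so k=1
k=0  a_k=16  p_k/q_k = 16/1
k=1  a_k=8  p_k/q_k = 129/8
→ (129, 8).  Check: 129²=16641, 260·8²=16640, difference 1.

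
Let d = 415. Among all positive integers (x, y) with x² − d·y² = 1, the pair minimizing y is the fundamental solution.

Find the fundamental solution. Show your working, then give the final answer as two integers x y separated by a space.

18412804 903849

√415 → a₀=20, period (2,1,2,4,6,…,1,2,40); ℓ=16 even so k=15
k=0  a_k=20  p_k/q_k = 20/1
k=1  a_k=2  p_k/q_k = 41/2
…
k=3  a_k=2  p_k/q_k = 163/8
…
k=5  a_k=6  p_k/q_k = 4441/218
k=6  a_k=1  p_k/q_k = 5154/253
k=7  a_k=1  p_k/q_k = 9595/471
…
k=12  a_k=4  p_k/q_k = 2110961/103623
k=13  a_k=2  p_k/q_k = 4730294/232201
k=14  a_k=1  p_k/q_k = 6841255/335824
k=15  a_k=2  p_k/q_k = 18412804/903849
fundamental: x₁=18412804, y₁=903849  (since 339031351142416 − 415·816943014801 = 1)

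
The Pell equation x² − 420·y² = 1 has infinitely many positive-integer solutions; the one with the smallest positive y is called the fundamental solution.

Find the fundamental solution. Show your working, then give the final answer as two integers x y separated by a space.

√420 = [20; 2,40, …], period ℓ=2 (even) → k=1
step 0: (20, 1)  from 20·(1,0) + (0,1)
step 1: (41, 2)  from 2·(20,1) + (1,0)
→ (41, 2).  Check: 41²=1681, 420·2²=1680, difference 1.

41 2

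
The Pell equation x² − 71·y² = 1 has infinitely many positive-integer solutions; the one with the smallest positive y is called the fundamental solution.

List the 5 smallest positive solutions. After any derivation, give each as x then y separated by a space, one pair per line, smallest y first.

3480 413
24220799 2874480
168576757560 20006380387
1173294208396801 139244404619040
8166127521864977400 969141036142138013

√71 → a₀=8, period (2,2,1,7,1,2,2,16); ℓ=8 even so k=7
step 0: (8, 1)  from 8·(1,0) + (0,1)
step 1: (17, 2)  from 2·(8,1) + (1,0)
step 2: (42, 5)  from 2·(17,2) + (8,1)
…
step 5: (514, 61)  from 1·(455,54) + (59,7)
step 6: (1483, 176)  from 2·(514,61) + (455,54)
step 7: (3480, 413)  from 2·(1483,176) + (514,61)
fundamental: x₁=3480, y₁=413  (since 12110400 − 71·170569 = 1)
(3480+413√71)^2 = 24220799 + 2874480√71
(3480+413√71)^3 = 168576757560 + 20006380387√71
(3480+413√71)^4 = 1173294208396801 + 139244404619040√71
(3480+413√71)^5 = 8166127521864977400 + 969141036142138013√71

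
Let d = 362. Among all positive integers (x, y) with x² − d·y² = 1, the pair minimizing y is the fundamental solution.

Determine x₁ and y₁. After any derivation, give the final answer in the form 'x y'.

723 38

[19; 38] for √362; ℓ=1 ⇒ convergent index 1
a_0=19:  p_0=19·1+0=19,  q_0=19·0+1=1
a_1=38:  p_1=38·19+1=723,  q_1=38·1+0=38
→ (723, 38).  Check: 723²=522729, 362·38²=522728, difference 1.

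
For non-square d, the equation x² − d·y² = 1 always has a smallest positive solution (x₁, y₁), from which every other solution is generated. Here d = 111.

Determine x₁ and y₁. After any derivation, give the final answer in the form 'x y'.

295 28

√111 → a₀=10, period (1,1,6,1,1,20); ℓ=6 even so k=5
a_0=10:  p_0=10·1+0=10,  q_0=10·0+1=1
a_1=1:  p_1=1·10+1=11,  q_1=1·1+0=1
a_2=1:  p_2=1·11+10=21,  q_2=1·1+1=2
a_3=6:  p_3=6·21+11=137,  q_3=6·2+1=13
a_4=1:  p_4=1·137+21=158,  q_4=1·13+2=15
a_5=1:  p_5=1·158+137=295,  q_5=1·15+13=28
(x₁, y₁) = (295, 28);  295² − 111·28² = 1 ✓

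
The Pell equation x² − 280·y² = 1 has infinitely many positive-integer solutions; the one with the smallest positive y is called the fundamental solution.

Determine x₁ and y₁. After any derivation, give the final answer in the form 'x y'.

251 15

[16; 1,2,1,2,1,32] for √280; ℓ=6 ⇒ convergent index 5
i=0: a=16 ⇒ p=16, q=1
i=1: a=1 ⇒ p=17, q=1
i=2: a=2 ⇒ p=50, q=3
…
i=4: a=2 ⇒ p=184, q=11
i=5: a=1 ⇒ p=251, q=15
(x₁, y₁) = (251, 15);  251² − 280·15² = 1 ✓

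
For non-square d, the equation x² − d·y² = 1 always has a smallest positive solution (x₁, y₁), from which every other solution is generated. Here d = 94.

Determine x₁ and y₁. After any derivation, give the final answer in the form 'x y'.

√94 → a₀=9, period (1,2,3,1,1,…,2,1,18); ℓ=16 even so k=15
step 0: (9, 1)  from 9·(1,0) + (0,1)
step 1: (10, 1)  from 1·(9,1) + (1,0)
…
step 5: (223, 23)  from 1·(126,13) + (97,10)
step 6: (1241, 128)  from 5·(223,23) + (126,13)
…
step 9: (14417, 1487)  from 1·(12953,1336) + (1464,151)
step 10: (85038, 8771)  from 5·(14417,1487) + (12953,1336)
step 11: (99455, 10258)  from 1·(85038,8771) + (14417,1487)
…
step 14: (1490361, 153719)  from 2·(652934,67345) + (184493,19029)
step 15: (2143295, 221064)  from 1·(1490361,153719) + (652934,67345)
(x₁, y₁) = (2143295, 221064);  2143295² − 94·221064² = 1 ✓

2143295 221064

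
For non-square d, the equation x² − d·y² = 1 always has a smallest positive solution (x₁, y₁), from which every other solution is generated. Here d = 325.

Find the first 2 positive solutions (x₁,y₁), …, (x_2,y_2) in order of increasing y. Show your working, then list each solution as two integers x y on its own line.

[18; 36] for √325; ℓ=1 ⇒ convergent index 1
i=0: a=18 ⇒ p=18, q=1
i=1: a=36 ⇒ p=649, q=36
→ (649, 36).  Check: 649²=421201, 325·36²=421200, difference 1.
(x_2, y_2) = (649·649 + 325·36·36, 649·36 + 36·649) = (842401, 46728)

649 36
842401 46728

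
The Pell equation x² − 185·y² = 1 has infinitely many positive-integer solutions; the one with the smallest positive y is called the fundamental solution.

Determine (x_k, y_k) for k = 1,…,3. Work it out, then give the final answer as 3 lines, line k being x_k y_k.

9249 680
171088001 12578640
3164785833249 232679682040

√185 → a₀=13, period (1,1,1,1,26); ℓ=5 odd so k=9
step 0: (13, 1)  from 13·(1,0) + (0,1)
…
step 6: (1877, 138)  from 1·(1809,133) + (68,5)
…
step 8: (5563, 409)  from 1·(3686,271) + (1877,138)
step 9: (9249, 680)  from 1·(5563,409) + (3686,271)
(x₁, y₁) = (9249, 680);  9249² − 185·680² = 1 ✓
(9249+680√185)^2 = 171088001 + 12578640√185
(9249+680√185)^3 = 3164785833249 + 232679682040√185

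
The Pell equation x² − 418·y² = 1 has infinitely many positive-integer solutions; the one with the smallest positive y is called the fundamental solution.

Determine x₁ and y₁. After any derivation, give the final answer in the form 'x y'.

√418 = [20; 2,4,20,4,2,40, …], period ℓ=6 (even) → k=5
a_0=20:  p_0=20·1+0=20,  q_0=20·0+1=1
a_1=2:  p_1=2·20+1=41,  q_1=2·1+0=2
…
a_3=20:  p_3=20·184+41=3721,  q_3=20·9+2=182
a_4=4:  p_4=4·3721+184=15068,  q_4=4·182+9=737
a_5=2:  p_5=2·15068+3721=33857,  q_5=2·737+182=1656
(x₁, y₁) = (33857, 1656);  33857² − 418·1656² = 1 ✓

33857 1656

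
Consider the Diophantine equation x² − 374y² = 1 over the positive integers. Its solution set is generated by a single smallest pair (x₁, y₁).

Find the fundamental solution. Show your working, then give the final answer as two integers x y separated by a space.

3365 174

√374 = [19; 2,1,18,1,2,38, …], period ℓ=6 (even) → k=5
step 0: (19, 1)  from 19·(1,0) + (0,1)
step 1: (39, 2)  from 2·(19,1) + (1,0)
step 2: (58, 3)  from 1·(39,2) + (19,1)
step 3: (1083, 56)  from 18·(58,3) + (39,2)
step 4: (1141, 59)  from 1·(1083,56) + (58,3)
step 5: (3365, 174)  from 2·(1141,59) + (1083,56)
→ (3365, 174).  Check: 3365²=11323225, 374·174²=11323224, difference 1.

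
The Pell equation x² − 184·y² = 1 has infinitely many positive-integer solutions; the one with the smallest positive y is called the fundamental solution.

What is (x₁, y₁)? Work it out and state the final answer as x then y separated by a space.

√184 → a₀=13, period (1,1,3,2,1,2,1,2,3,1,1,26); ℓ=12 even so k=11
a_0=13:  p_0=13·1+0=13,  q_0=13·0+1=1
a_1=1:  p_1=1·13+1=14,  q_1=1·1+0=1
a_2=1:  p_2=1·14+13=27,  q_2=1·1+1=2
a_3=3:  p_3=3·27+14=95,  q_3=3·2+1=7
…
a_7=1:  p_7=1·841+312=1153,  q_7=1·62+23=85
a_8=2:  p_8=2·1153+841=3147,  q_8=2·85+62=232
…
a_10=1:  p_10=1·10594+3147=13741,  q_10=1·781+232=1013
a_11=1:  p_11=1·13741+10594=24335,  q_11=1·1013+781=1794
(x₁, y₁) = (24335, 1794);  24335² − 184·1794² = 1 ✓

24335 1794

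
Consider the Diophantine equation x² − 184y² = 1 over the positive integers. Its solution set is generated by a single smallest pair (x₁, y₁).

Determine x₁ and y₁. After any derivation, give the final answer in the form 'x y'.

24335 1794

d=184: √d = [13; 1,1,3,2,1,2,1,2,3,1,1,26] (ℓ=12, even), read p_11/q_11
a_0=13:  p_0=13·1+0=13,  q_0=13·0+1=1
…
a_2=1:  p_2=1·14+13=27,  q_2=1·1+1=2
a_3=3:  p_3=3·27+14=95,  q_3=3·2+1=7
…
a_9=3:  p_9=3·3147+1153=10594,  q_9=3·232+85=781
a_10=1:  p_10=1·10594+3147=13741,  q_10=1·781+232=1013
a_11=1:  p_11=1·13741+10594=24335,  q_11=1·1013+781=1794
fundamental: x₁=24335, y₁=1794  (since 592192225 − 184·3218436 = 1)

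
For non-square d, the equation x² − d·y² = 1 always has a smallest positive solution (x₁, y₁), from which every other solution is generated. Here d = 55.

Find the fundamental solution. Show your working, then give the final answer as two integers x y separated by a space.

√55 → a₀=7, period (2,2,2,14); ℓ=4 even so k=3
a_0=7:  p_0=7·1+0=7,  q_0=7·0+1=1
…
a_2=2:  p_2=2·15+7=37,  q_2=2·2+1=5
a_3=2:  p_3=2·37+15=89,  q_3=2·5+2=12
→ (89, 12).  Check: 89²=7921, 55·12²=7920, difference 1.

89 12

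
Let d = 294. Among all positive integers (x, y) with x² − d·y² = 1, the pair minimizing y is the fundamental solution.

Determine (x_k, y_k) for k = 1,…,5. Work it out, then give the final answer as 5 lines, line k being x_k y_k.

d=294: √d = [17; 6,1,4,1,6,34] (ℓ=6, even), read p_5/q_5
i=0: a=17 ⇒ p=17, q=1
…
i=2: a=1 ⇒ p=120, q=7
…
i=4: a=1 ⇒ p=703, q=41
i=5: a=6 ⇒ p=4801, q=280
fundamental: x₁=4801, y₁=280  (since 23049601 − 294·78400 = 1)
(x_2, y_2) = (4801·4801 + 294·280·280, 4801·280 + 280·4801) = (46099201, 2688560)
(x_3, y_3) = (4801·46099201 + 294·280·2688560, 4801·2688560 + 280·46099201) = (442644523201, 25815552840)
(x_4, y_4) = (4801·442644523201 + 294·280·25815552840, 4801·25815552840 + 280·442644523201) = (4250272665676801, 247880935681120)
(x_5, y_5) = (4801·4250272665676801 + 294·280·247880935681120, 4801·247880935681120 + 280·4250272665676801) = (40811117693184120001, 2380152718594561400)

4801 280
46099201 2688560
442644523201 25815552840
4250272665676801 247880935681120
40811117693184120001 2380152718594561400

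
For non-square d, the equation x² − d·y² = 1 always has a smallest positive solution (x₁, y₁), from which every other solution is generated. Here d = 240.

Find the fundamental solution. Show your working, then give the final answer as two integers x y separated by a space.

31 2

√240 = [15; 2,30, …], period ℓ=2 (even) → k=1
i=0: a=15 ⇒ p=15, q=1
i=1: a=2 ⇒ p=31, q=2
fundamental: x₁=31, y₁=2  (since 961 − 240·4 = 1)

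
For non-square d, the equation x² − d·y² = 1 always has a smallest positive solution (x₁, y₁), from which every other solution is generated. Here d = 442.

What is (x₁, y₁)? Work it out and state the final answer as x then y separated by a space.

883 42

√442 = [21; 42, …], period ℓ=1 (odd) → k=1
k=0  a_k=21  p_k/q_k = 21/1
k=1  a_k=42  p_k/q_k = 883/42
→ (883, 42).  Check: 883²=779689, 442·42²=779688, difference 1.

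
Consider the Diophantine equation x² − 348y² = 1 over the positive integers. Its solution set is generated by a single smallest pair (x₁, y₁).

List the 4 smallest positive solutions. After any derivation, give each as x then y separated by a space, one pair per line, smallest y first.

1567 84
4910977 263256
15391000351 825044220
48235390189057 2585688322224

√348 = [18; 1,1,1,8,1,1,1,36, …], period ℓ=8 (even) → k=7
i=0: a=18 ⇒ p=18, q=1
i=1: a=1 ⇒ p=19, q=1
i=2: a=1 ⇒ p=37, q=2
…
i=4: a=8 ⇒ p=485, q=26
i=5: a=1 ⇒ p=541, q=29
i=6: a=1 ⇒ p=1026, q=55
i=7: a=1 ⇒ p=1567, q=84
(x₁, y₁) = (1567, 84);  1567² − 348·84² = 1 ✓
(x_2, y_2) = (1567·1567 + 348·84·84, 1567·84 + 84·1567) = (4910977, 263256)
(x_3, y_3) = (1567·4910977 + 348·84·263256, 1567·263256 + 84·4910977) = (15391000351, 825044220)
(x_4, y_4) = (1567·15391000351 + 348·84·825044220, 1567·825044220 + 84·15391000351) = (48235390189057, 2585688322224)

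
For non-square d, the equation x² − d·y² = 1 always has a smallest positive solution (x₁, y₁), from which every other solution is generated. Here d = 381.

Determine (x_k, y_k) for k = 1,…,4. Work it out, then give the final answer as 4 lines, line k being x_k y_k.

1015 52
2060449 105560
4182710455 214286748
8490900163201 435001992880

d=381: √d = [19; 1,1,12,1,1,38] (ℓ=6, even), read p_5/q_5
step 0: (19, 1)  from 19·(1,0) + (0,1)
step 1: (20, 1)  from 1·(19,1) + (1,0)
step 2: (39, 2)  from 1·(20,1) + (19,1)
step 3: (488, 25)  from 12·(39,2) + (20,1)
step 4: (527, 27)  from 1·(488,25) + (39,2)
step 5: (1015, 52)  from 1·(527,27) + (488,25)
(x₁, y₁) = (1015, 52);  1015² − 381·52² = 1 ✓
n=2: (1015,52)∘(1015,52) = (1015·1015+381·52·52, 1015·52+52·1015) = (2060449,105560)
n=3: (2060449,105560)∘(1015,52) = (1015·2060449+381·52·105560, 1015·105560+52·2060449) = (4182710455,214286748)
n=4: (4182710455,214286748)∘(1015,52) = (1015·4182710455+381·52·214286748, 1015·214286748+52·4182710455) = (8490900163201,435001992880)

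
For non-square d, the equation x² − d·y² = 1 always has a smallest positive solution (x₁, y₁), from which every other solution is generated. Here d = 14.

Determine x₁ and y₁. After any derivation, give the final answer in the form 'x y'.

√14 → a₀=3, period (1,2,1,6); ℓ=4 even so k=3
step 0: (3, 1)  from 3·(1,0) + (0,1)
step 1: (4, 1)  from 1·(3,1) + (1,0)
step 2: (11, 3)  from 2·(4,1) + (3,1)
step 3: (15, 4)  from 1·(11,3) + (4,1)
→ (15, 4).  Check: 15²=225, 14·4²=224, difference 1.

15 4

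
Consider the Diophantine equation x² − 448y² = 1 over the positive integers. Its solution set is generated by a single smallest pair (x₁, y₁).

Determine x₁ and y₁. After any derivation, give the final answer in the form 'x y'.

√448 → a₀=21, period (6,42); ℓ=2 even so k=1
k=0  a_k=21  p_k/q_k = 21/1
k=1  a_k=6  p_k/q_k = 127/6
(x₁, y₁) = (127, 6);  127² − 448·6² = 1 ✓

127 6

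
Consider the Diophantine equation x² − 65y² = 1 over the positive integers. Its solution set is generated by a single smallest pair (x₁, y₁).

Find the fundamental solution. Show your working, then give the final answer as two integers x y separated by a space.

129 16

d=65: √d = [8; 16] (ℓ=1, odd), read p_1/q_1
a_0=8:  p_0=8·1+0=8,  q_0=8·0+1=1
a_1=16:  p_1=16·8+1=129,  q_1=16·1+0=16
→ (129, 16).  Check: 129²=16641, 65·16²=16640, difference 1.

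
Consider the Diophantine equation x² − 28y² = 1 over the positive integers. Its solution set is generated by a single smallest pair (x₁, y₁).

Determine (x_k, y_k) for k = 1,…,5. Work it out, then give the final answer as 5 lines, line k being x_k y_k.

√28 = [5; 3,2,3,10, …], period ℓ=4 (even) → k=3
a_0=5:  p_0=5·1+0=5,  q_0=5·0+1=1
a_1=3:  p_1=3·5+1=16,  q_1=3·1+0=3
a_2=2:  p_2=2·16+5=37,  q_2=2·3+1=7
a_3=3:  p_3=3·37+16=127,  q_3=3·7+3=24
fundamental: x₁=127, y₁=24  (since 16129 − 28·576 = 1)
n=2: (127,24)∘(127,24) = (127·127+28·24·24, 127·24+24·127) = (32257,6096)
n=3: (32257,6096)∘(127,24) = (127·32257+28·24·6096, 127·6096+24·32257) = (8193151,1548360)
n=4: (8193151,1548360)∘(127,24) = (127·8193151+28·24·1548360, 127·1548360+24·8193151) = (2081028097,393277344)
n=5: (2081028097,393277344)∘(127,24) = (127·2081028097+28·24·393277344, 127·393277344+24·2081028097) = (528572943487,99890897016)

127 24
32257 6096
8193151 1548360
2081028097 393277344
528572943487 99890897016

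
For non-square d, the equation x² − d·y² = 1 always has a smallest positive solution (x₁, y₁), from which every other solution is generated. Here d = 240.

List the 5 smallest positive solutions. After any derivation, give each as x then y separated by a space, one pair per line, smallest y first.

[15; 2,30] for √240; ℓ=2 ⇒ convergent index 1
step 0: (15, 1)  from 15·(1,0) + (0,1)
step 1: (31, 2)  from 2·(15,1) + (1,0)
fundamental: x₁=31, y₁=2  (since 961 − 240·4 = 1)
n=2: (31,2)∘(31,2) = (31·31+240·2·2, 31·2+2·31) = (1921,124)
n=3: (1921,124)∘(31,2) = (31·1921+240·2·124, 31·124+2·1921) = (119071,7686)
n=4: (119071,7686)∘(31,2) = (31·119071+240·2·7686, 31·7686+2·119071) = (7380481,476408)
n=5: (7380481,476408)∘(31,2) = (31·7380481+240·2·476408, 31·476408+2·7380481) = (457470751,29529610)

31 2
1921 124
119071 7686
7380481 476408
457470751 29529610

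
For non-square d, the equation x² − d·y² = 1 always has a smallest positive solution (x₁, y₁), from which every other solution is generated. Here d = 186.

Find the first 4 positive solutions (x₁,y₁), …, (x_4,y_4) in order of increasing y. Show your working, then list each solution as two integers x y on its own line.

7501 550
112530001 8251100
1688175067501 123783001650
25326002250120001 1856992582502200

d=186: √d = [13; 1,1,1,3,4,3,1,1,1,26] (ℓ=10, even), read p_9/q_9
a_0=13:  p_0=13·1+0=13,  q_0=13·0+1=1
…
a_2=1:  p_2=1·14+13=27,  q_2=1·1+1=2
…
a_4=3:  p_4=3·41+27=150,  q_4=3·3+2=11
a_5=4:  p_5=4·150+41=641,  q_5=4·11+3=47
a_6=3:  p_6=3·641+150=2073,  q_6=3·47+11=152
a_7=1:  p_7=1·2073+641=2714,  q_7=1·152+47=199
a_8=1:  p_8=1·2714+2073=4787,  q_8=1·199+152=351
a_9=1:  p_9=1·4787+2714=7501,  q_9=1·351+199=550
(x₁, y₁) = (7501, 550);  7501² − 186·550² = 1 ✓
(7501+550√186)^2 = 112530001 + 8251100√186
(7501+550√186)^3 = 1688175067501 + 123783001650√186
(7501+550√186)^4 = 25326002250120001 + 1856992582502200√186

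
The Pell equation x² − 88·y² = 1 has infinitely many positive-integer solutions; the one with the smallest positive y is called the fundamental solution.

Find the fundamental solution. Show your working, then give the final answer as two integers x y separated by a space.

197 21

[9; 2,1,1,1,2,18] for √88; ℓ=6 ⇒ convergent index 5
step 0: (9, 1)  from 9·(1,0) + (0,1)
step 1: (19, 2)  from 2·(9,1) + (1,0)
step 2: (28, 3)  from 1·(19,2) + (9,1)
step 3: (47, 5)  from 1·(28,3) + (19,2)
step 4: (75, 8)  from 1·(47,5) + (28,3)
step 5: (197, 21)  from 2·(75,8) + (47,5)
→ (197, 21).  Check: 197²=38809, 88·21²=38808, difference 1.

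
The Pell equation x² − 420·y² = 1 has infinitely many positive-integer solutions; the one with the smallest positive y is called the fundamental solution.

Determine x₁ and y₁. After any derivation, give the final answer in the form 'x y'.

√420 → a₀=20, period (2,40); ℓ=2 even so k=1
a_0=20:  p_0=20·1+0=20,  q_0=20·0+1=1
a_1=2:  p_1=2·20+1=41,  q_1=2·1+0=2
fundamental: x₁=41, y₁=2  (since 1681 − 420·4 = 1)

41 2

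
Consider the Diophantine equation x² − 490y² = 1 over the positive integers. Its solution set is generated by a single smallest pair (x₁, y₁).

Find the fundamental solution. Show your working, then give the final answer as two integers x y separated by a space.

1039681 46968

[22; 7,2,1,4,4,4,1,2,7,44] for √490; ℓ=10 ⇒ convergent index 9
step 0: (22, 1)  from 22·(1,0) + (0,1)
…
step 4: (2280, 103)  from 4·(487,22) + (332,15)
…
step 6: (40708, 1839)  from 4·(9607,434) + (2280,103)
step 7: (50315, 2273)  from 1·(40708,1839) + (9607,434)
step 8: (141338, 6385)  from 2·(50315,2273) + (40708,1839)
step 9: (1039681, 46968)  from 7·(141338,6385) + (50315,2273)
fundamental: x₁=1039681, y₁=46968  (since 1080936581761 − 490·2205993024 = 1)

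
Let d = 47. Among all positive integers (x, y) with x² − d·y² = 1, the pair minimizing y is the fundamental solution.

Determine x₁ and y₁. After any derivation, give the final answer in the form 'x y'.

48 7

√47 = [6; 1,5,1,12, …], period ℓ=4 (even) → k=3
i=0: a=6 ⇒ p=6, q=1
i=1: a=1 ⇒ p=7, q=1
i=2: a=5 ⇒ p=41, q=6
i=3: a=1 ⇒ p=48, q=7
fundamental: x₁=48, y₁=7  (since 2304 − 47·49 = 1)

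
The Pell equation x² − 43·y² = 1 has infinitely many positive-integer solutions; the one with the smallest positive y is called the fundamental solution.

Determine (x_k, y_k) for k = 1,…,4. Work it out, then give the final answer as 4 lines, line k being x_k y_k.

3482 531
24248647 3697884
168867574226 25752063645
1175993762661217 179337367525896

[6; 1,1,3,1,5,1,3,1,1,12] for √43; ℓ=10 ⇒ convergent index 9
step 0: (6, 1)  from 6·(1,0) + (0,1)
step 1: (7, 1)  from 1·(6,1) + (1,0)
…
step 3: (46, 7)  from 3·(13,2) + (7,1)
…
step 5: (341, 52)  from 5·(59,9) + (46,7)
…
step 7: (1541, 235)  from 3·(400,61) + (341,52)
step 8: (1941, 296)  from 1·(1541,235) + (400,61)
step 9: (3482, 531)  from 1·(1941,296) + (1541,235)
→ (3482, 531).  Check: 3482²=12124324, 43·531²=12124323, difference 1.
k=2:  x_2 = 3482·3482+43·531·531 = 24248647,  y_2 = 3482·531+531·3482 = 3697884
k=3:  x_3 = 3482·24248647+43·531·3697884 = 168867574226,  y_3 = 3482·3697884+531·24248647 = 25752063645
k=4:  x_4 = 3482·168867574226+43·531·25752063645 = 1175993762661217,  y_4 = 3482·25752063645+531·168867574226 = 179337367525896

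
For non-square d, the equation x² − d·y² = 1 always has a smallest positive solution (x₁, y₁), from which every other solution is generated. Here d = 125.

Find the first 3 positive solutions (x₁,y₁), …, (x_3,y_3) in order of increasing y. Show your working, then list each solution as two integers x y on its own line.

930249 83204
1730726404001 154800875592
3220013013190122249 288006719437081612

d=125: √d = [11; 5,1,1,5,22] (ℓ=5, odd), read p_9/q_9
step 0: (11, 1)  from 11·(1,0) + (0,1)
step 1: (56, 5)  from 5·(11,1) + (1,0)
…
step 3: (123, 11)  from 1·(67,6) + (56,5)
…
step 8: (167761, 15005)  from 1·(91444,8179) + (76317,6826)
step 9: (930249, 83204)  from 5·(167761,15005) + (91444,8179)
→ (930249, 83204).  Check: 930249²=865363202001, 125·83204²=865363202000, difference 1.
(x_2, y_2) = (930249·930249 + 125·83204·83204, 930249·83204 + 83204·930249) = (1730726404001, 154800875592)
(x_3, y_3) = (930249·1730726404001 + 125·83204·154800875592, 930249·154800875592 + 83204·1730726404001) = (3220013013190122249, 288006719437081612)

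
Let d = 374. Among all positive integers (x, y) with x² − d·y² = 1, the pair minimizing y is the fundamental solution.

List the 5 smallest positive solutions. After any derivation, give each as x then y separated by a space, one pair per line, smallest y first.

[19; 2,1,18,1,2,38] for √374; ℓ=6 ⇒ convergent index 5
a_0=19:  p_0=19·1+0=19,  q_0=19·0+1=1
a_1=2:  p_1=2·19+1=39,  q_1=2·1+0=2
…
a_3=18:  p_3=18·58+39=1083,  q_3=18·3+2=56
a_4=1:  p_4=1·1083+58=1141,  q_4=1·56+3=59
a_5=2:  p_5=2·1141+1083=3365,  q_5=2·59+56=174
(x₁, y₁) = (3365, 174);  3365² − 374·174² = 1 ✓
n=2: (3365,174)∘(3365,174) = (3365·3365+374·174·174, 3365·174+174·3365) = (22646449,1171020)
n=3: (22646449,1171020)∘(3365,174) = (3365·22646449+374·174·1171020, 3365·1171020+174·22646449) = (152410598405,7880964426)
n=4: (152410598405,7880964426)∘(3365,174) = (3365·152410598405+374·174·7880964426, 3365·7880964426+174·152410598405) = (1025723304619201,53038889415960)
n=5: (1025723304619201,53038889415960)∘(3365,174) = (3365·1025723304619201+374·174·53038889415960, 3365·53038889415960+174·1025723304619201) = (6903117687676624325,356951717888446374)

3365 174
22646449 1171020
152410598405 7880964426
1025723304619201 53038889415960
6903117687676624325 356951717888446374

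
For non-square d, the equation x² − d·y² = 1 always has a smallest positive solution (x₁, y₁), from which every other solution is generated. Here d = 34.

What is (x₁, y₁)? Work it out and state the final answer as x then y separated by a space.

35 6

[5; 1,4,1,10] for √34; ℓ=4 ⇒ convergent index 3
step 0: (5, 1)  from 5·(1,0) + (0,1)
step 1: (6, 1)  from 1·(5,1) + (1,0)
step 2: (29, 5)  from 4·(6,1) + (5,1)
step 3: (35, 6)  from 1·(29,5) + (6,1)
(x₁, y₁) = (35, 6);  35² − 34·6² = 1 ✓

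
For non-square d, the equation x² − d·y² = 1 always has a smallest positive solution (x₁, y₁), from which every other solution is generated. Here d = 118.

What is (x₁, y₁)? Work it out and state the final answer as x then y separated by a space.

d=118: √d = [10; 1,6,3,2,10,2,3,6,1,20] (ℓ=10, even), read p_9/q_9
step 0: (10, 1)  from 10·(1,0) + (0,1)
…
step 2: (76, 7)  from 6·(11,1) + (10,1)
step 3: (239, 22)  from 3·(76,7) + (11,1)
step 4: (554, 51)  from 2·(239,22) + (76,7)
step 5: (5779, 532)  from 10·(554,51) + (239,22)
step 6: (12112, 1115)  from 2·(5779,532) + (554,51)
step 7: (42115, 3877)  from 3·(12112,1115) + (5779,532)
step 8: (264802, 24377)  from 6·(42115,3877) + (12112,1115)
step 9: (306917, 28254)  from 1·(264802,24377) + (42115,3877)
(x₁, y₁) = (306917, 28254);  306917² − 118·28254² = 1 ✓

306917 28254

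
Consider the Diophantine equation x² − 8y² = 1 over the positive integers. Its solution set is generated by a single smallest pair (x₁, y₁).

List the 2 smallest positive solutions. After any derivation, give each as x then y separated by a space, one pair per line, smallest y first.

d=8: √d = [2; 1,4] (ℓ=2, even), read p_1/q_1
step 0: (2, 1)  from 2·(1,0) + (0,1)
step 1: (3, 1)  from 1·(2,1) + (1,0)
(x₁, y₁) = (3, 1);  3² − 8·1² = 1 ✓
k=2:  x_2 = 3·3+8·1·1 = 17,  y_2 = 3·1+1·3 = 6

3 1
17 6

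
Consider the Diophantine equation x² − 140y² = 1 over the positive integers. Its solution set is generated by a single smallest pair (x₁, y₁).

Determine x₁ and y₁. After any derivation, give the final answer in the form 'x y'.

[11; 1,4,1,22] for √140; ℓ=4 ⇒ convergent index 3
k=0  a_k=11  p_k/q_k = 11/1
…
k=2  a_k=4  p_k/q_k = 59/5
k=3  a_k=1  p_k/q_k = 71/6
→ (71, 6).  Check: 71²=5041, 140·6²=5040, difference 1.

71 6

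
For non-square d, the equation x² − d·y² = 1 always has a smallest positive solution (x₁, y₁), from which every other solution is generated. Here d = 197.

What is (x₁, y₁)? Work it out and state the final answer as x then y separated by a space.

√197 = [14; 28, …], period ℓ=1 (odd) → k=1
a_0=14:  p_0=14·1+0=14,  q_0=14·0+1=1
a_1=28:  p_1=28·14+1=393,  q_1=28·1+0=28
fundamental: x₁=393, y₁=28  (since 154449 − 197·784 = 1)

393 28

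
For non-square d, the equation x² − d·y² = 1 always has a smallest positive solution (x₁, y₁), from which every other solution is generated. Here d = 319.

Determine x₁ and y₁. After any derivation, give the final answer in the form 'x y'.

√319 → a₀=17, period (1,6,5,1,4,…,6,1,34); ℓ=14 even so k=13
a_0=17:  p_0=17·1+0=17,  q_0=17·0+1=1
a_1=1:  p_1=1·17+1=18,  q_1=1·1+0=1
a_2=6:  p_2=6·18+17=125,  q_2=6·1+1=7
a_3=5:  p_3=5·125+18=643,  q_3=5·7+1=36
a_4=1:  p_4=1·643+125=768,  q_4=1·36+7=43
a_5=4:  p_5=4·768+643=3715,  q_5=4·43+36=208
a_6=3:  p_6=3·3715+768=11913,  q_6=3·208+43=667
a_7=1:  p_7=1·11913+3715=15628,  q_7=1·667+208=875
a_8=3:  p_8=3·15628+11913=58797,  q_8=3·875+667=3292
a_9=4:  p_9=4·58797+15628=250816,  q_9=4·3292+875=14043
a_10=1:  p_10=1·250816+58797=309613,  q_10=1·14043+3292=17335
a_11=5:  p_11=5·309613+250816=1798881,  q_11=5·17335+14043=100718
a_12=6:  p_12=6·1798881+309613=11102899,  q_12=6·100718+17335=621643
a_13=1:  p_13=1·11102899+1798881=12901780,  q_13=1·621643+100718=722361
fundamental: x₁=12901780, y₁=722361  (since 166455927168400 − 319·521805414321 = 1)

12901780 722361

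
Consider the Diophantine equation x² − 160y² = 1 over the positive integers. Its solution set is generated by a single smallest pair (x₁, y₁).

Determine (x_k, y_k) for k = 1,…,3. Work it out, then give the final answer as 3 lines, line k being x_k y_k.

d=160: √d = [12; 1,1,1,5,1,1,1,24] (ℓ=8, even), read p_7/q_7
i=0: a=12 ⇒ p=12, q=1
i=1: a=1 ⇒ p=13, q=1
i=2: a=1 ⇒ p=25, q=2
…
i=6: a=1 ⇒ p=468, q=37
i=7: a=1 ⇒ p=721, q=57
→ (721, 57).  Check: 721²=519841, 160·57²=519840, difference 1.
n=2: (721,57)∘(721,57) = (721·721+160·57·57, 721·57+57·721) = (1039681,82194)
n=3: (1039681,82194)∘(721,57) = (721·1039681+160·57·82194, 721·82194+57·1039681) = (1499219281,118523691)

721 57
1039681 82194
1499219281 118523691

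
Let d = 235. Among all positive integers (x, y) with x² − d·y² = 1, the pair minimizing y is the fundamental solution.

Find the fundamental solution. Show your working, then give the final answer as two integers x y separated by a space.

46 3

√235 = [15; 3,30, …], period ℓ=2 (even) → k=1
step 0: (15, 1)  from 15·(1,0) + (0,1)
step 1: (46, 3)  from 3·(15,1) + (1,0)
→ (46, 3).  Check: 46²=2116, 235·3²=2115, difference 1.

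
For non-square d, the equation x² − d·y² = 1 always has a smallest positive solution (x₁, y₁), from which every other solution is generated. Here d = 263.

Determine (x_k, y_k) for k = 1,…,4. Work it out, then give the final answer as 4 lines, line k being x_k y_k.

139128 8579
38713200767 2387158224
10772180392483224 664241098768765
2997423827252098776577 184829071176614315616

√263 = [16; 4,1,1,1,1,15,1,1,1,1,4,32, …], period ℓ=12 (even) → k=11
step 0: (16, 1)  from 16·(1,0) + (0,1)
step 1: (65, 4)  from 4·(16,1) + (1,0)
…
step 4: (227, 14)  from 1·(146,9) + (81,5)
…
step 6: (5822, 359)  from 15·(373,23) + (227,14)
step 7: (6195, 382)  from 1·(5822,359) + (373,23)
…
step 10: (30229, 1864)  from 1·(18212,1123) + (12017,741)
step 11: (139128, 8579)  from 4·(30229,1864) + (18212,1123)
fundamental: x₁=139128, y₁=8579  (since 19356600384 − 263·73599241 = 1)
n=2: (139128,8579)∘(139128,8579) = (139128·139128+263·8579·8579, 139128·8579+8579·139128) = (38713200767,2387158224)
n=3: (38713200767,2387158224)∘(139128,8579) = (139128·38713200767+263·8579·2387158224, 139128·2387158224+8579·38713200767) = (10772180392483224,664241098768765)
n=4: (10772180392483224,664241098768765)∘(139128,8579) = (139128·10772180392483224+263·8579·664241098768765, 139128·664241098768765+8579·10772180392483224) = (2997423827252098776577,184829071176614315616)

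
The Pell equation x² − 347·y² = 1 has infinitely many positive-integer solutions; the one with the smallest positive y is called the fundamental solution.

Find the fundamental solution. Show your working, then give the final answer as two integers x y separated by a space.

[18; 1,1,1,2,4,…,1,1,36] for √347; ℓ=14 ⇒ convergent index 13
i=0: a=18 ⇒ p=18, q=1
i=1: a=1 ⇒ p=19, q=1
…
i=11: a=1 ⇒ p=238717, q=12815
i=12: a=1 ⇒ p=402885, q=21628
i=13: a=1 ⇒ p=641602, q=34443
→ (641602, 34443).  Check: 641602²=411653126404, 347·34443²=411653126403, difference 1.

641602 34443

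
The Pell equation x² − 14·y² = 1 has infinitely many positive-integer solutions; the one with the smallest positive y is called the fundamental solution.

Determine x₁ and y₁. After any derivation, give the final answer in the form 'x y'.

15 4

[3; 1,2,1,6] for √14; ℓ=4 ⇒ convergent index 3
k=0  a_k=3  p_k/q_k = 3/1
…
k=2  a_k=2  p_k/q_k = 11/3
k=3  a_k=1  p_k/q_k = 15/4
(x₁, y₁) = (15, 4);  15² − 14·4² = 1 ✓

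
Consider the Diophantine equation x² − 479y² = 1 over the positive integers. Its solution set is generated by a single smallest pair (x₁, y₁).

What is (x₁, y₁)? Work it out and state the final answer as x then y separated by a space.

[21; 1,7,1,3,2,21,2,3,1,7,1,42] for √479; ℓ=12 ⇒ convergent index 11
step 0: (21, 1)  from 21·(1,0) + (0,1)
…
step 3: (197, 9)  from 1·(175,8) + (22,1)
step 4: (766, 35)  from 3·(197,9) + (175,8)
step 5: (1729, 79)  from 2·(766,35) + (197,9)
step 6: (37075, 1694)  from 21·(1729,79) + (766,35)
step 7: (75879, 3467)  from 2·(37075,1694) + (1729,79)
step 8: (264712, 12095)  from 3·(75879,3467) + (37075,1694)
…
step 10: (2648849, 121029)  from 7·(340591,15562) + (264712,12095)
step 11: (2989440, 136591)  from 1·(2648849,121029) + (340591,15562)
fundamental: x₁=2989440, y₁=136591  (since 8936751513600 − 479·18657101281 = 1)

2989440 136591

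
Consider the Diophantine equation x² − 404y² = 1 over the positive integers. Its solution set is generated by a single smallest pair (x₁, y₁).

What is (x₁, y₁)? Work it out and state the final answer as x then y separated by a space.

201 10

d=404: √d = [20; 10,40] (ℓ=2, even), read p_1/q_1
a_0=20:  p_0=20·1+0=20,  q_0=20·0+1=1
a_1=10:  p_1=10·20+1=201,  q_1=10·1+0=10
fundamental: x₁=201, y₁=10  (since 40401 − 404·100 = 1)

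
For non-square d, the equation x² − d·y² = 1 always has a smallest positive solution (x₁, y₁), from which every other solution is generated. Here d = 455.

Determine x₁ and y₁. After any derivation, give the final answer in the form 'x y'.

[21; 3,42] for √455; ℓ=2 ⇒ convergent index 1
step 0: (21, 1)  from 21·(1,0) + (0,1)
step 1: (64, 3)  from 3·(21,1) + (1,0)
(x₁, y₁) = (64, 3);  64² − 455·3² = 1 ✓

64 3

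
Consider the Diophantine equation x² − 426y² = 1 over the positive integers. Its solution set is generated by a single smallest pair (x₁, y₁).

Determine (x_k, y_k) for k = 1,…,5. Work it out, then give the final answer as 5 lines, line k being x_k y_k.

88751 4300
15753480001 763258600
2796274207048751 135479928012900
496344264283813920001 24047958181382517200
88102099596109264220968751 4268560672976279640021500

√426 → a₀=20, period (1,1,1,3,2,6,2,3,1,1,1,40); ℓ=12 even so k=11
k=0  a_k=20  p_k/q_k = 20/1
…
k=2  a_k=1  p_k/q_k = 41/2
…
k=4  a_k=3  p_k/q_k = 227/11
…
k=6  a_k=6  p_k/q_k = 3323/161
…
k=8  a_k=3  p_k/q_k = 24809/1202
…
k=10  a_k=1  p_k/q_k = 56780/2751
k=11  a_k=1  p_k/q_k = 88751/4300
→ (88751, 4300).  Check: 88751²=7876740001, 426·4300²=7876740000, difference 1.
n=2: (88751,4300)∘(88751,4300) = (88751·88751+426·4300·4300, 88751·4300+4300·88751) = (15753480001,763258600)
n=3: (15753480001,763258600)∘(88751,4300) = (88751·15753480001+426·4300·763258600, 88751·763258600+4300·15753480001) = (2796274207048751,135479928012900)
n=4: (2796274207048751,135479928012900)∘(88751,4300) = (88751·2796274207048751+426·4300·135479928012900, 88751·135479928012900+4300·2796274207048751) = (496344264283813920001,24047958181382517200)
n=5: (496344264283813920001,24047958181382517200)∘(88751,4300) = (88751·496344264283813920001+426·4300·24047958181382517200, 88751·24047958181382517200+4300·496344264283813920001) = (88102099596109264220968751,4268560672976279640021500)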